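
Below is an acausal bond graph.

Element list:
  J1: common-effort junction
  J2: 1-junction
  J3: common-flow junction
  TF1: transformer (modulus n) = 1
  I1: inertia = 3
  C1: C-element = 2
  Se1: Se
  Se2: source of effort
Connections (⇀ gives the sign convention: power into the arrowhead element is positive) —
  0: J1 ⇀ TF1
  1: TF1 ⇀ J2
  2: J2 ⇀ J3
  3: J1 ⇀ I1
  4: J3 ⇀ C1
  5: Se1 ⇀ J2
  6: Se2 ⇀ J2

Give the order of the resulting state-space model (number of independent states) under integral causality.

2  (C1, I1 all integral)

bond 5 →J2  (Se1 (Se) sets effort on bond)
bond 6 →J2  (Se2 fixes effort; stroke away)
bond 3 →I1  (I1 outputs flow p/I1)
bond 0 →J1  (J1 needs exactly one e-in)
bond 1 →TF1  (through TF1, causality passes straight; one stroke at TF1)
bond 2 →J2  (J2 flow already set via bond 1)
bond 4 →J3  (1-jn J3 has f-setter on 2)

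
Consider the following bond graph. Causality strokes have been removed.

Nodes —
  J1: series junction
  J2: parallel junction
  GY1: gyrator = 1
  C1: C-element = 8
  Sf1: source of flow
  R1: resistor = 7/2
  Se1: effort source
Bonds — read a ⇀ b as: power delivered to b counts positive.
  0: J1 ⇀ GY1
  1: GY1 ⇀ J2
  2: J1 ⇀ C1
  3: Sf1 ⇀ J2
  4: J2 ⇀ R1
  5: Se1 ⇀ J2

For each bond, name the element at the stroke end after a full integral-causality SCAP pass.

#0 →GY1
#1 →GY1
#2 →J1
#3 →Sf1
#4 →R1
#5 →J2

#3 |Sf1  (source Sf1 imposes f)
#5 |J2  (Se1: effort source, stroke at far end)
#1 |GY1  (0-jn J2 has e-setter on 5)
#4 |R1  (J2 effort already set via bond 5)
#0 |GY1  (through GY1, causality inverts; strokes same side of GY1)
#2 |J1  (J1: bond 0 brought flow, rest push out)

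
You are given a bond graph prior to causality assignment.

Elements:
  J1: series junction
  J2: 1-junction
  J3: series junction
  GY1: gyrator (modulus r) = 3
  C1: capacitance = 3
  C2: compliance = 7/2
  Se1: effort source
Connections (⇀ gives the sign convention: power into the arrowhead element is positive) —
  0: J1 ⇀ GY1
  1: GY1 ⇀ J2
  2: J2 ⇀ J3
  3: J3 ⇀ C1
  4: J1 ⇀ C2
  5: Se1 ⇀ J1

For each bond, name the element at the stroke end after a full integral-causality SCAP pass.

bond 5 |J1  (source Se1 imposes e)
bond 3 |J3  (prefer integral on C1)
bond 2 |J2  (J3: last free bond brings flow in)
bond 1 |GY1  (J2: last free bond brings flow in)
bond 0 |GY1  (GY1 both-in/both-out from 1)
bond 4 |J1  (1-jn J1 has f-setter on 0)

b0 |GY1
b1 |GY1
b2 |J2
b3 |J3
b4 |J1
b5 |J1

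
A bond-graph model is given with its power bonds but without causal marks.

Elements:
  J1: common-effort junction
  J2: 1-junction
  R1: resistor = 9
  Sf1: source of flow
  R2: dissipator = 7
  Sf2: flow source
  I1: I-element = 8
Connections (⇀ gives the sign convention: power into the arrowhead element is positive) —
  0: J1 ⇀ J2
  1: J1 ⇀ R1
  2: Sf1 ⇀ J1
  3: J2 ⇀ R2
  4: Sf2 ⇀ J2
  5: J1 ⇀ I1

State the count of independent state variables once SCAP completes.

1  (I1 all integral)

b2 stroke→Sf1  (source Sf1 imposes f)
b4 stroke→Sf2  (Sf2: flow source, stroke at near end)
b0 stroke→J2  (common-f at J2 fixed by 4)
b3 stroke→J2  (J2: bond 4 brought flow, rest push out)
b5 stroke→I1  (I1 integral (f out))
b1 stroke→J1  (J1: last free bond brings effort in)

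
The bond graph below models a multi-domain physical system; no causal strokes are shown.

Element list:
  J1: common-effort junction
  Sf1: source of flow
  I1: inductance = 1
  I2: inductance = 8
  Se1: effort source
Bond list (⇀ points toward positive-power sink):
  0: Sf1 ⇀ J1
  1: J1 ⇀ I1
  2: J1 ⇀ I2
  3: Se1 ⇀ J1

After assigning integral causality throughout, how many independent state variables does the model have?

2  (I1, I2 all integral)

#0 →Sf1  (source Sf1 imposes f)
#3 →J1  (Se1 fixes effort; stroke away)
#1 →I1  (J1: bond 3 brought effort, rest push out)
#2 →I2  (0-jn J1 has e-setter on 3)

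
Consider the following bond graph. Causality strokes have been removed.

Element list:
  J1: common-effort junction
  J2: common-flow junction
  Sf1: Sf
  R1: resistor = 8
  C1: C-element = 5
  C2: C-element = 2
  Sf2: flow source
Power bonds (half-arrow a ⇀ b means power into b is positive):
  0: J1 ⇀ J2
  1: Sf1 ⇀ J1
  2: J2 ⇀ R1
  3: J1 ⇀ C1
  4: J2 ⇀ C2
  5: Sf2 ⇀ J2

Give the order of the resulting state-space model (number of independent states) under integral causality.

2  (C1, C2 all integral)

b1 stroke at Sf1  (source Sf1 imposes f)
b5 stroke at Sf2  (Sf2 (Sf) sets flow on bond)
b0 stroke at J2  (1-jn J2 has f-setter on 5)
b2 stroke at J2  (J2: bond 5 brought flow, rest push out)
b4 stroke at J2  (J2: bond 5 brought flow, rest push out)
b3 stroke at J1  (only one effort-in slot at J1)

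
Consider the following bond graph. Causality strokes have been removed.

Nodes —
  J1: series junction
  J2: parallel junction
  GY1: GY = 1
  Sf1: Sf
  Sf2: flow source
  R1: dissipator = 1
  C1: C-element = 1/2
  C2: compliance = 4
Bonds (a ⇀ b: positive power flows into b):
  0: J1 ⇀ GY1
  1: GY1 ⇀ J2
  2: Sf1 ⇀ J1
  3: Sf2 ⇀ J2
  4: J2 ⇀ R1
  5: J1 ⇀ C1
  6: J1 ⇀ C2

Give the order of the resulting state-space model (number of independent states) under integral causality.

2  (C1, C2 all integral)

b2 |Sf1  (Sf1 (Sf) sets flow on bond)
b3 |Sf2  (Sf2 (Sf) sets flow on bond)
b0 |J1  (J1 flow already set via bond 2)
b5 |J1  (J1 flow already set via bond 2)
b6 |J1  (common-f at J1 fixed by 2)
b1 |J2  (through GY1, causality inverts; strokes same side of GY1)
b4 |R1  (common-e at J2 fixed by 1)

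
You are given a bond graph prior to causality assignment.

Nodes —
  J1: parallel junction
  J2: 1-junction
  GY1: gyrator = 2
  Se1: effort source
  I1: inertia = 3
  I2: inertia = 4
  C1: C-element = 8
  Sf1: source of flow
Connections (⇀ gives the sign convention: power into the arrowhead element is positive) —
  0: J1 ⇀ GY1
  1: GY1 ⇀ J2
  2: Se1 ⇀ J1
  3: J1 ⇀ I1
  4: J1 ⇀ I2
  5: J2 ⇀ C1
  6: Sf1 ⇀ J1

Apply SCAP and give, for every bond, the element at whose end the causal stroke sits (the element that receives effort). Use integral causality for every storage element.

β0 |GY1
β1 |GY1
β2 |J1
β3 |I1
β4 |I2
β5 |J2
β6 |Sf1

b2 →J1  (Se1 (Se) sets effort on bond)
b6 →Sf1  (Sf1 (Sf) sets flow on bond)
b0 →GY1  (common-e at J1 fixed by 2)
b3 →I1  (common-e at J1 fixed by 2)
b4 →I2  (0-jn J1 has e-setter on 2)
b1 →GY1  (through GY1, causality inverts; strokes same side of GY1)
b5 →J2  (1-jn J2 has f-setter on 1)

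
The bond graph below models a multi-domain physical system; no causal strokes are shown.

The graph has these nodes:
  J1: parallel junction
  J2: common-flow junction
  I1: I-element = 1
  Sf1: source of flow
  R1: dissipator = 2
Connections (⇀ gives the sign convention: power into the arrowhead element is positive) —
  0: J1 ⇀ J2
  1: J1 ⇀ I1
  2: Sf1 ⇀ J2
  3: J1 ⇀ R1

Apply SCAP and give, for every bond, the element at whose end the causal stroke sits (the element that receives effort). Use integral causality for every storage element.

b2 stroke→Sf1  (Sf1: flow source, stroke at near end)
b0 stroke→J2  (1-jn J2 has f-setter on 2)
b1 stroke→I1  (I1 integral (f out))
b3 stroke→J1  (only one effort-in slot at J1)

β0 stroke at J2
β1 stroke at I1
β2 stroke at Sf1
β3 stroke at J1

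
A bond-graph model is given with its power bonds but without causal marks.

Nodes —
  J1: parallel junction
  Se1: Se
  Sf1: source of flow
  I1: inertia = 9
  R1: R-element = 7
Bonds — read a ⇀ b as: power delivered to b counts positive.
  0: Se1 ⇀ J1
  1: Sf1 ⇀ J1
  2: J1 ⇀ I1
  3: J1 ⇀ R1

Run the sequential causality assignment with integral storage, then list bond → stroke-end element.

β0 stroke→J1  (Se1 (Se) sets effort on bond)
β1 stroke→Sf1  (source Sf1 imposes f)
β2 stroke→I1  (J1: bond 0 brought effort, rest push out)
β3 stroke→R1  (0-jn J1 has e-setter on 0)

bond 0 stroke at J1
bond 1 stroke at Sf1
bond 2 stroke at I1
bond 3 stroke at R1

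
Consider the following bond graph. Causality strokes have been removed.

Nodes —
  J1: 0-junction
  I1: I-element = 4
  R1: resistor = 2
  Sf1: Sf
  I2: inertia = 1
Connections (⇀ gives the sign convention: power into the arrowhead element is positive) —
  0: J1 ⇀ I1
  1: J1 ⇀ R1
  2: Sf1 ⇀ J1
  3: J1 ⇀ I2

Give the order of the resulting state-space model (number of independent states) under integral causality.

2  (I1, I2 all integral)

bond 2 →Sf1  (Sf1: flow source, stroke at near end)
bond 0 →I1  (I1 integral (f out))
bond 3 →I2  (I2: I, integral causality)
bond 1 →J1  (closing 0-jn rule on J1)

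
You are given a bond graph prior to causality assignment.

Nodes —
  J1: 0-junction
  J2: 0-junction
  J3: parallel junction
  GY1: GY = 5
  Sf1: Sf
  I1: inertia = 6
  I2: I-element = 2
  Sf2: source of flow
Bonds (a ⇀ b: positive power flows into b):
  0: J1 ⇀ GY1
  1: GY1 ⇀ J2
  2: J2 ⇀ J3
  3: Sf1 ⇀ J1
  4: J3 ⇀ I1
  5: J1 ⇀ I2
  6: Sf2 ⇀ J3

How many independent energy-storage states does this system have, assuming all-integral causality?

2  (I1, I2 all integral)

#3 stroke at Sf1  (Sf1 fixes flow; stroke at Sf1)
#6 stroke at Sf2  (Sf2 fixes flow; stroke at Sf2)
#4 stroke at I1  (I1 outputs flow p/I1)
#2 stroke at J3  (only one effort-in slot at J3)
#1 stroke at J2  (J2 needs exactly one e-in)
#0 stroke at J1  (GY1 both-in/both-out from 1)
#5 stroke at I2  (J1: bond 0 brought effort, rest push out)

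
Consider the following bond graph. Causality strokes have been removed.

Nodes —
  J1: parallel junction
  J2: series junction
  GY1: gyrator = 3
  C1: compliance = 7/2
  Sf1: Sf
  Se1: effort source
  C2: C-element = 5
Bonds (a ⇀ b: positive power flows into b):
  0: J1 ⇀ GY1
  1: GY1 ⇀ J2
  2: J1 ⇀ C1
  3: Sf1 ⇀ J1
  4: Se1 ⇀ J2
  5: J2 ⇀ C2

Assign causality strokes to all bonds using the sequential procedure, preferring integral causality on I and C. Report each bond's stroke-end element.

b0 |GY1
b1 |GY1
b2 |J1
b3 |Sf1
b4 |J2
b5 |J2

β3 stroke→Sf1  (Sf1 (Sf) sets flow on bond)
β4 stroke→J2  (Se1 (Se) sets effort on bond)
β2 stroke→J1  (C1: C, integral causality)
β0 stroke→GY1  (common-e at J1 fixed by 2)
β1 stroke→GY1  (GY1 both-in/both-out from 0)
β5 stroke→J2  (1-jn J2 has f-setter on 1)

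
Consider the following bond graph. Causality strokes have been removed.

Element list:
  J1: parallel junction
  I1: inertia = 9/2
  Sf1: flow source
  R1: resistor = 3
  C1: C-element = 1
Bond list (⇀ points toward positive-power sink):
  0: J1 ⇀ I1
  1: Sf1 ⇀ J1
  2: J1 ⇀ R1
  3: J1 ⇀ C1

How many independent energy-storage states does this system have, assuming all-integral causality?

β1 |Sf1  (Sf1 (Sf) sets flow on bond)
β0 |I1  (prefer integral on I1)
β3 |J1  (C1 outputs effort q/C1)
β2 |R1  (J1 effort already set via bond 3)

2  (C1, I1 all integral)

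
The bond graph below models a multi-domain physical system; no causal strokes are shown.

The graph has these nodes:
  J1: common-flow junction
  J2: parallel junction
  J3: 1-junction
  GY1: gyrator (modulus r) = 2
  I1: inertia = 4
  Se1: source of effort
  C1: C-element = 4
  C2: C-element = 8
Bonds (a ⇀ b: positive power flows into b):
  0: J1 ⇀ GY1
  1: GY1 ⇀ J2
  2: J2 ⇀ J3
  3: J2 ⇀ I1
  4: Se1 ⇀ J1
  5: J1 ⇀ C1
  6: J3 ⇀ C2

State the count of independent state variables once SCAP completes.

3  (C1, C2, I1 all integral)

bond 4 →J1  (Se1 fixes effort; stroke away)
bond 3 →I1  (I1: I, integral causality)
bond 5 →J1  (C1 outputs effort q/C1)
bond 0 →GY1  (only one flow-in slot at J1)
bond 1 →GY1  (through GY1, causality inverts; strokes same side of GY1)
bond 2 →J2  (only one effort-in slot at J2)
bond 6 →J3  (J3: bond 2 brought flow, rest push out)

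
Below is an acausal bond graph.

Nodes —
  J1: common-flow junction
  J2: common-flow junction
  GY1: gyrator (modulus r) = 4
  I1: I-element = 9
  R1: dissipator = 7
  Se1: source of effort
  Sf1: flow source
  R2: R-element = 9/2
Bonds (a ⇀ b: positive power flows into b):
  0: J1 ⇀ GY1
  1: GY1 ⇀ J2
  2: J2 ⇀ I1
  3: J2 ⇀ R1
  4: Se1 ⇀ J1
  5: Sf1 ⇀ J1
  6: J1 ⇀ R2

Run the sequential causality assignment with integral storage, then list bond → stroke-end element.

#4 →J1  (Se1: effort source, stroke at far end)
#5 →Sf1  (Sf1: flow source, stroke at near end)
#0 →J1  (J1 flow already set via bond 5)
#6 →J1  (J1 flow already set via bond 5)
#1 →J2  (through GY1, causality inverts; strokes same side of GY1)
#2 →I1  (I1: I, integral causality)
#3 →J2  (J2 flow already set via bond 2)

bond 0 stroke at J1
bond 1 stroke at J2
bond 2 stroke at I1
bond 3 stroke at J2
bond 4 stroke at J1
bond 5 stroke at Sf1
bond 6 stroke at J1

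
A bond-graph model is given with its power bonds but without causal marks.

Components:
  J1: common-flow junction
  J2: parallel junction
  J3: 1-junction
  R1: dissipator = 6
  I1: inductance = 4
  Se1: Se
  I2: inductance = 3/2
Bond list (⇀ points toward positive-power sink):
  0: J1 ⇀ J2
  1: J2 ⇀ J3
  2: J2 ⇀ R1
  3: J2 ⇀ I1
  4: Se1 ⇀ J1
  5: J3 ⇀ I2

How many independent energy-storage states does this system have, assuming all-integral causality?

2  (I1, I2 all integral)

#4 →J1  (Se1 fixes effort; stroke away)
#0 →J2  (only one flow-in slot at J1)
#1 →J3  (J2: bond 0 brought effort, rest push out)
#2 →R1  (J2: bond 0 brought effort, rest push out)
#3 →I1  (J2: bond 0 brought effort, rest push out)
#5 →I2  (J3: last free bond brings flow in)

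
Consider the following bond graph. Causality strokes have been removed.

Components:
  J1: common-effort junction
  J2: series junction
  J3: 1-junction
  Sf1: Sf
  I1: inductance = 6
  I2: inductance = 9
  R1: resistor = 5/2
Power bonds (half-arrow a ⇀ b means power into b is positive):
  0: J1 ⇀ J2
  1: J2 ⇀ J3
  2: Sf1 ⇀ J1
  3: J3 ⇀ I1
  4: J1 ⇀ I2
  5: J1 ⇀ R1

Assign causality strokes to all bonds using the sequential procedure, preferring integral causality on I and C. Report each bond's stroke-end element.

β0 stroke→J2
β1 stroke→J3
β2 stroke→Sf1
β3 stroke→I1
β4 stroke→I2
β5 stroke→J1

β2 |Sf1  (source Sf1 imposes f)
β3 |I1  (I1 outputs flow p/I1)
β1 |J3  (J3 flow already set via bond 3)
β0 |J2  (common-f at J2 fixed by 1)
β4 |I2  (I2 outputs flow p/I2)
β5 |J1  (only one effort-in slot at J1)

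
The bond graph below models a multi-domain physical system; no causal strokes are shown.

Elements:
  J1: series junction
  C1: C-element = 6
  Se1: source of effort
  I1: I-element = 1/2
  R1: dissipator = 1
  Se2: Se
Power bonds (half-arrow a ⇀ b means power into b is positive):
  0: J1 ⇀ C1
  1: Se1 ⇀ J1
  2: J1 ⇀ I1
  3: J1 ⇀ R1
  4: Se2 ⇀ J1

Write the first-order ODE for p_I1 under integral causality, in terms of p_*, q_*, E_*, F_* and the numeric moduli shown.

bond 1 stroke→J1  (Se1 fixes effort; stroke away)
bond 4 stroke→J1  (source Se2 imposes e)
bond 0 stroke→J1  (prefer integral on C1)
bond 2 stroke→I1  (prefer integral on I1)
bond 3 stroke→J1  (J1 flow already set via bond 2)

dp_I1/dt = E_Se1 + E_Se2 - 2*p_I1 - q_C1/6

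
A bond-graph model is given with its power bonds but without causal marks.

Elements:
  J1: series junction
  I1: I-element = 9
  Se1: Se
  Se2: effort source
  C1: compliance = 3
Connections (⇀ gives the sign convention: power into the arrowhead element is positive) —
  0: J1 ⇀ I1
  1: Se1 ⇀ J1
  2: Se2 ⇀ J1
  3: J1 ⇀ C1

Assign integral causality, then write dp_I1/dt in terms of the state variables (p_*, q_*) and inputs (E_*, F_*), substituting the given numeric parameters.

bond 1 stroke at J1  (source Se1 imposes e)
bond 2 stroke at J1  (Se2 fixes effort; stroke away)
bond 0 stroke at I1  (I1: I, integral causality)
bond 3 stroke at J1  (J1 flow already set via bond 0)

dp_I1/dt = E_Se1 + E_Se2 - q_C1/3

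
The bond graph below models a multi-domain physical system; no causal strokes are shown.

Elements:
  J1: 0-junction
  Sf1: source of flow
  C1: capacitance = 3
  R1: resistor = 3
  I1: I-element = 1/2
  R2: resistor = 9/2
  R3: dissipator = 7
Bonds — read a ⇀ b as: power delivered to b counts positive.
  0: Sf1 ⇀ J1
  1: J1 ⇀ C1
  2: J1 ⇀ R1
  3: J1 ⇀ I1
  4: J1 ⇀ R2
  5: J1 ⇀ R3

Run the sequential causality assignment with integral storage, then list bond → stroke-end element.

bond 0 →Sf1
bond 1 →J1
bond 2 →R1
bond 3 →I1
bond 4 →R2
bond 5 →R3

#0 stroke→Sf1  (Sf1 (Sf) sets flow on bond)
#1 stroke→J1  (prefer integral on C1)
#2 stroke→R1  (J1: bond 1 brought effort, rest push out)
#3 stroke→I1  (J1: bond 1 brought effort, rest push out)
#4 stroke→R2  (common-e at J1 fixed by 1)
#5 stroke→R3  (J1 effort already set via bond 1)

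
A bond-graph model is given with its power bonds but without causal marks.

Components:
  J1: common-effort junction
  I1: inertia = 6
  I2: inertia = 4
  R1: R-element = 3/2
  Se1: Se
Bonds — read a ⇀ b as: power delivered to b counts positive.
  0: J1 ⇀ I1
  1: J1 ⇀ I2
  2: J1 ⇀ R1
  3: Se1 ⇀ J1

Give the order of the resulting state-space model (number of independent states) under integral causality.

b3 stroke→J1  (source Se1 imposes e)
b0 stroke→I1  (J1: bond 3 brought effort, rest push out)
b1 stroke→I2  (J1: bond 3 brought effort, rest push out)
b2 stroke→R1  (0-jn J1 has e-setter on 3)

2  (I1, I2 all integral)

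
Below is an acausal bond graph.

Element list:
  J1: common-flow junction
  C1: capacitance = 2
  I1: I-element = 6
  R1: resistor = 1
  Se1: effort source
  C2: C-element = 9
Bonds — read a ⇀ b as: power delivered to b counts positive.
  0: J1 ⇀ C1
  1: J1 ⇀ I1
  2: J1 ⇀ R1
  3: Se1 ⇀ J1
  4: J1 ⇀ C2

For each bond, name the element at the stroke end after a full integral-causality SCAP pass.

b3 |J1  (Se1 (Se) sets effort on bond)
b0 |J1  (prefer integral on C1)
b1 |I1  (prefer integral on I1)
b2 |J1  (J1 flow already set via bond 1)
b4 |J1  (1-jn J1 has f-setter on 1)

bond 0 |J1
bond 1 |I1
bond 2 |J1
bond 3 |J1
bond 4 |J1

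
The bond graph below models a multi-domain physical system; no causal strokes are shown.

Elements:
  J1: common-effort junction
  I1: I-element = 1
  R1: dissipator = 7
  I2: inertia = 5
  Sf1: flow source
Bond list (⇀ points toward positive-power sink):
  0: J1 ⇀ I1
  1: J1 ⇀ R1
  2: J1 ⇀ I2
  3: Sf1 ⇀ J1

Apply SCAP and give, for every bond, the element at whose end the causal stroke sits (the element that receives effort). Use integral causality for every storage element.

β0 stroke→I1
β1 stroke→J1
β2 stroke→I2
β3 stroke→Sf1

b3 →Sf1  (Sf1 fixes flow; stroke at Sf1)
b0 →I1  (I1: I, integral causality)
b2 →I2  (I2 integral (f out))
b1 →J1  (only one effort-in slot at J1)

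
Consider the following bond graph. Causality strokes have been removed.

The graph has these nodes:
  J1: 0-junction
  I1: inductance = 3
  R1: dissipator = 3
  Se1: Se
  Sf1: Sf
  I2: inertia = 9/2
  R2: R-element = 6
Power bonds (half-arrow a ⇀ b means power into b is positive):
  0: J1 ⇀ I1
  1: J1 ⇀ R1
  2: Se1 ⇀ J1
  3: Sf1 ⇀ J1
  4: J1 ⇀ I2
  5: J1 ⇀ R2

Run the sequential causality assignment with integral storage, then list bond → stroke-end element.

bond 2 stroke→J1  (Se1 fixes effort; stroke away)
bond 3 stroke→Sf1  (Sf1 fixes flow; stroke at Sf1)
bond 0 stroke→I1  (J1 effort already set via bond 2)
bond 1 stroke→R1  (0-jn J1 has e-setter on 2)
bond 4 stroke→I2  (common-e at J1 fixed by 2)
bond 5 stroke→R2  (0-jn J1 has e-setter on 2)

bond 0 →I1
bond 1 →R1
bond 2 →J1
bond 3 →Sf1
bond 4 →I2
bond 5 →R2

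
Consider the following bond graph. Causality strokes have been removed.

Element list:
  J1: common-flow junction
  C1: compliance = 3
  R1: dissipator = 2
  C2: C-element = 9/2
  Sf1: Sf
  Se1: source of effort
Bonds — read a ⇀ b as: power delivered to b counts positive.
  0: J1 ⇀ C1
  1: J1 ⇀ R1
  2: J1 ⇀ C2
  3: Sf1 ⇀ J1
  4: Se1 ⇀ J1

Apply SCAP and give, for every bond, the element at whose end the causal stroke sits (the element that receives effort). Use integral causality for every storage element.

#0 stroke at J1
#1 stroke at J1
#2 stroke at J1
#3 stroke at Sf1
#4 stroke at J1

b3 stroke→Sf1  (Sf1 (Sf) sets flow on bond)
b4 stroke→J1  (Se1: effort source, stroke at far end)
b0 stroke→J1  (common-f at J1 fixed by 3)
b1 stroke→J1  (J1: bond 3 brought flow, rest push out)
b2 stroke→J1  (common-f at J1 fixed by 3)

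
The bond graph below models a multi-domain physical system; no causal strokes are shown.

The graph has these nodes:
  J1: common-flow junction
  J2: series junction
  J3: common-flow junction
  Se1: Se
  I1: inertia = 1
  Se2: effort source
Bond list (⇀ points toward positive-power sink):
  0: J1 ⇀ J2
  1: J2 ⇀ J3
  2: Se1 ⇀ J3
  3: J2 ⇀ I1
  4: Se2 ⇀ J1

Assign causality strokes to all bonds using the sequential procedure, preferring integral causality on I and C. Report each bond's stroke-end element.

bond 0 |J2
bond 1 |J2
bond 2 |J3
bond 3 |I1
bond 4 |J1

bond 2 stroke at J3  (Se1: effort source, stroke at far end)
bond 4 stroke at J1  (source Se2 imposes e)
bond 0 stroke at J2  (only one flow-in slot at J1)
bond 1 stroke at J2  (closing 1-jn rule on J3)
bond 3 stroke at I1  (J2 needs exactly one f-in)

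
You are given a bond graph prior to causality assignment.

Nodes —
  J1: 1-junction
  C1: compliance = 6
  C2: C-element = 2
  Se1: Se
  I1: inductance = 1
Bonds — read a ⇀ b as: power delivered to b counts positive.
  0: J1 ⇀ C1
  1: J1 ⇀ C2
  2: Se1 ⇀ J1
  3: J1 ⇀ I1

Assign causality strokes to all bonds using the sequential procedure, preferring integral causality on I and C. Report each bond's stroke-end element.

#2 stroke at J1  (source Se1 imposes e)
#0 stroke at J1  (C1: C, integral causality)
#1 stroke at J1  (C2 integral (e out))
#3 stroke at I1  (J1 needs exactly one f-in)

#0 →J1
#1 →J1
#2 →J1
#3 →I1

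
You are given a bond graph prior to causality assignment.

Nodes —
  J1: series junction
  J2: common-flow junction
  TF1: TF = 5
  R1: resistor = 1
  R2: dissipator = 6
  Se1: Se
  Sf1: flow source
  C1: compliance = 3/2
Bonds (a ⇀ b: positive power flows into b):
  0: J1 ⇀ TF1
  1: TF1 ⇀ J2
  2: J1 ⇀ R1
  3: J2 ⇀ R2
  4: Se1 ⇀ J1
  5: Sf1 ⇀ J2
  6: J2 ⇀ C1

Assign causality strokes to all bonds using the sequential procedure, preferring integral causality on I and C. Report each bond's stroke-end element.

b4 stroke→J1  (source Se1 imposes e)
b5 stroke→Sf1  (Sf1: flow source, stroke at near end)
b1 stroke→J2  (1-jn J2 has f-setter on 5)
b3 stroke→J2  (J2: bond 5 brought flow, rest push out)
b6 stroke→J2  (J2: bond 5 brought flow, rest push out)
b0 stroke→TF1  (TF TF1: opposite of bond 1)
b2 stroke→J1  (common-f at J1 fixed by 0)

#0 stroke→TF1
#1 stroke→J2
#2 stroke→J1
#3 stroke→J2
#4 stroke→J1
#5 stroke→Sf1
#6 stroke→J2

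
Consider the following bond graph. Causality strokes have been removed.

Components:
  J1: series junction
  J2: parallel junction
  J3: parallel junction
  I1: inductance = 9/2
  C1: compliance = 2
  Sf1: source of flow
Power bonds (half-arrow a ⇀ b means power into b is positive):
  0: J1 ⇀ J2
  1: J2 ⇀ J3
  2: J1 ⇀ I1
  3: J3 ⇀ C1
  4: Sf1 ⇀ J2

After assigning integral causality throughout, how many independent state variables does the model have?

2  (C1, I1 all integral)

bond 4 stroke at Sf1  (source Sf1 imposes f)
bond 2 stroke at I1  (prefer integral on I1)
bond 0 stroke at J1  (J1: bond 2 brought flow, rest push out)
bond 1 stroke at J2  (J2: last free bond brings effort in)
bond 3 stroke at J3  (closing 0-jn rule on J3)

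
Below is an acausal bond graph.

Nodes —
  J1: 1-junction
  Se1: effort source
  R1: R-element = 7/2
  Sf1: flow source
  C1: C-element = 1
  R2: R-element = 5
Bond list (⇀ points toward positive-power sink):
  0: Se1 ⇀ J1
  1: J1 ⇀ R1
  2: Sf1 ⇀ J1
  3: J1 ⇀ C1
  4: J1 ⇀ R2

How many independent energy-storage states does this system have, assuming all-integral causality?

bond 0 stroke at J1  (Se1: effort source, stroke at far end)
bond 2 stroke at Sf1  (Sf1 fixes flow; stroke at Sf1)
bond 1 stroke at J1  (1-jn J1 has f-setter on 2)
bond 3 stroke at J1  (1-jn J1 has f-setter on 2)
bond 4 stroke at J1  (J1 flow already set via bond 2)

1  (C1 all integral)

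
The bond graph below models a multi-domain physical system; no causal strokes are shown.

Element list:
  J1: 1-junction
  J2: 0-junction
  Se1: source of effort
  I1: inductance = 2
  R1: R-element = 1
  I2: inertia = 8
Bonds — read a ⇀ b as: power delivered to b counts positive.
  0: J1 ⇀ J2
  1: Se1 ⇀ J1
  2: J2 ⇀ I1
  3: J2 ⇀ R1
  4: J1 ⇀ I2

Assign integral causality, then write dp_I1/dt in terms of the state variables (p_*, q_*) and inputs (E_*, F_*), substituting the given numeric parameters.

#1 →J1  (Se1: effort source, stroke at far end)
#2 →I1  (I1: I, integral causality)
#4 →I2  (prefer integral on I2)
#0 →J1  (J1 flow already set via bond 4)
#3 →J2  (J2: last free bond brings effort in)

dp_I1/dt = -p_I1/2 + p_I2/8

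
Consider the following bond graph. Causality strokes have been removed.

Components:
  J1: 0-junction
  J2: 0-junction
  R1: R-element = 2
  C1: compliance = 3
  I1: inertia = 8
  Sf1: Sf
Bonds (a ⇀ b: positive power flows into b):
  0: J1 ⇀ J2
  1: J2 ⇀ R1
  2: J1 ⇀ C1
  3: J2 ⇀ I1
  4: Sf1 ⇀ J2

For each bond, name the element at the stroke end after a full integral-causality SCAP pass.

#0 |J2
#1 |R1
#2 |J1
#3 |I1
#4 |Sf1

bond 4 →Sf1  (source Sf1 imposes f)
bond 2 →J1  (C1 integral (e out))
bond 0 →J2  (0-jn J1 has e-setter on 2)
bond 1 →R1  (0-jn J2 has e-setter on 0)
bond 3 →I1  (J2: bond 0 brought effort, rest push out)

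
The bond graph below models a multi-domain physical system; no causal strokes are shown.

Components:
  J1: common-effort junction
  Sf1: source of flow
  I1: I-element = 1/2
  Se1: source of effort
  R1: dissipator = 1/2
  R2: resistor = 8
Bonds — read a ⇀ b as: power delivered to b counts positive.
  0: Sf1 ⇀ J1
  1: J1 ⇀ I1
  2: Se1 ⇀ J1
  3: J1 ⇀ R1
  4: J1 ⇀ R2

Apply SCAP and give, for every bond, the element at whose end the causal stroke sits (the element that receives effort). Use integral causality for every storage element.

#0 stroke at Sf1
#1 stroke at I1
#2 stroke at J1
#3 stroke at R1
#4 stroke at R2

β0 |Sf1  (Sf1 fixes flow; stroke at Sf1)
β2 |J1  (source Se1 imposes e)
β1 |I1  (J1 effort already set via bond 2)
β3 |R1  (0-jn J1 has e-setter on 2)
β4 |R2  (0-jn J1 has e-setter on 2)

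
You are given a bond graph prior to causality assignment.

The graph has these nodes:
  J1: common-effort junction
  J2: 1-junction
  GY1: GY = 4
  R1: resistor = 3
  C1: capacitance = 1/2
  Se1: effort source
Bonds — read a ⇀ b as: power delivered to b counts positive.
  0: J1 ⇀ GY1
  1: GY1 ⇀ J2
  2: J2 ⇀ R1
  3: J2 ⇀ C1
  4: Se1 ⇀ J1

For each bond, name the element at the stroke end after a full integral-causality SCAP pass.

b0 stroke→GY1
b1 stroke→GY1
b2 stroke→J2
b3 stroke→J2
b4 stroke→J1

bond 4 →J1  (Se1: effort source, stroke at far end)
bond 0 →GY1  (J1 effort already set via bond 4)
bond 1 →GY1  (through GY1, causality inverts; strokes same side of GY1)
bond 2 →J2  (J2: bond 1 brought flow, rest push out)
bond 3 →J2  (J2 flow already set via bond 1)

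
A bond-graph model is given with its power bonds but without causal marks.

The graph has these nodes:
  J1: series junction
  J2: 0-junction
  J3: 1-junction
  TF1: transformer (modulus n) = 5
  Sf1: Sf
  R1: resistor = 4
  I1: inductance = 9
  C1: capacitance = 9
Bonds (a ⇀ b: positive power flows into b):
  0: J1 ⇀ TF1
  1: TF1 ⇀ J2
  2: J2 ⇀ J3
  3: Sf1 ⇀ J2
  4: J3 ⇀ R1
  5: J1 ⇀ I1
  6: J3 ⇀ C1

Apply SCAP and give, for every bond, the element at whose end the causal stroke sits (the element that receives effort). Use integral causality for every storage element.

bond 3 |Sf1  (source Sf1 imposes f)
bond 5 |I1  (I1 integral (f out))
bond 0 |J1  (J1: bond 5 brought flow, rest push out)
bond 1 |TF1  (TF TF1: opposite of bond 0)
bond 2 |J2  (J2 needs exactly one e-in)
bond 4 |J3  (J3: bond 2 brought flow, rest push out)
bond 6 |J3  (common-f at J3 fixed by 2)

b0 |J1
b1 |TF1
b2 |J2
b3 |Sf1
b4 |J3
b5 |I1
b6 |J3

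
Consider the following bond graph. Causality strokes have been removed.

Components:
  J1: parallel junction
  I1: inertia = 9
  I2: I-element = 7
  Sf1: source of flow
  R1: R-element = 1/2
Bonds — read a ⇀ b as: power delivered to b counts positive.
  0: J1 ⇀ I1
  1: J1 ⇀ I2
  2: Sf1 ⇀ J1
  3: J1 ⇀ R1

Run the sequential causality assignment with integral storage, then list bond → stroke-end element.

#0 stroke at I1
#1 stroke at I2
#2 stroke at Sf1
#3 stroke at J1

β2 stroke→Sf1  (Sf1: flow source, stroke at near end)
β0 stroke→I1  (prefer integral on I1)
β1 stroke→I2  (I2: I, integral causality)
β3 stroke→J1  (closing 0-jn rule on J1)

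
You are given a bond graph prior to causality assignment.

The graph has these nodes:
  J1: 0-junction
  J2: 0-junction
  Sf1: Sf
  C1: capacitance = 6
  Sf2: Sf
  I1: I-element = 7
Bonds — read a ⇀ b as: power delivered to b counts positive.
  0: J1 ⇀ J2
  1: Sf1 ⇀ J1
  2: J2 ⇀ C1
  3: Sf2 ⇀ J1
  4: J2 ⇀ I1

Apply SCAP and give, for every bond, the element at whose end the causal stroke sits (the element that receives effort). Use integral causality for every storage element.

bond 1 stroke→Sf1  (Sf1 fixes flow; stroke at Sf1)
bond 3 stroke→Sf2  (Sf2 fixes flow; stroke at Sf2)
bond 0 stroke→J1  (J1: last free bond brings effort in)
bond 2 stroke→J2  (C1 integral (e out))
bond 4 stroke→I1  (0-jn J2 has e-setter on 2)

b0 |J1
b1 |Sf1
b2 |J2
b3 |Sf2
b4 |I1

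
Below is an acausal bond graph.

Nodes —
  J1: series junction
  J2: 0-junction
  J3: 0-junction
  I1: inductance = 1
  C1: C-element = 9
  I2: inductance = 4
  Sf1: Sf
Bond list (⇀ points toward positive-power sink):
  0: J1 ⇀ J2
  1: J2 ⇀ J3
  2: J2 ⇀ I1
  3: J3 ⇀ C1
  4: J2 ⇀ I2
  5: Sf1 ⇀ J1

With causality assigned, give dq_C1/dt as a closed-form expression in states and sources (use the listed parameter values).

b5 stroke at Sf1  (Sf1 fixes flow; stroke at Sf1)
b0 stroke at J1  (common-f at J1 fixed by 5)
b2 stroke at I1  (I1 outputs flow p/I1)
b3 stroke at J3  (C1: C, integral causality)
b1 stroke at J2  (common-e at J3 fixed by 3)
b4 stroke at I2  (common-e at J2 fixed by 1)

dq_C1/dt = F_Sf1 - p_I1 - p_I2/4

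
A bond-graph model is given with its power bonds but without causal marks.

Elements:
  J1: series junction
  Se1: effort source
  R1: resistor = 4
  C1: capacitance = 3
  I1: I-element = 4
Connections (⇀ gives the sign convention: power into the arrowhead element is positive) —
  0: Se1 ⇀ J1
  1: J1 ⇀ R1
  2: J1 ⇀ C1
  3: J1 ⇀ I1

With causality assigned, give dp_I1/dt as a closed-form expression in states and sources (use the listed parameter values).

dp_I1/dt = E_Se1 - p_I1 - q_C1/3

b0 stroke at J1  (source Se1 imposes e)
b2 stroke at J1  (C1 outputs effort q/C1)
b3 stroke at I1  (prefer integral on I1)
b1 stroke at J1  (1-jn J1 has f-setter on 3)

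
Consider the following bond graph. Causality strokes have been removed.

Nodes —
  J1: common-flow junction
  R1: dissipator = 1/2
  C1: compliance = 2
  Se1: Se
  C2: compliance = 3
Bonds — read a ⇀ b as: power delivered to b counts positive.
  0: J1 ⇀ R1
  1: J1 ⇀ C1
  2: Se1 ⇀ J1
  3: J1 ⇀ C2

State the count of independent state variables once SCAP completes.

#2 |J1  (source Se1 imposes e)
#1 |J1  (C1: C, integral causality)
#3 |J1  (C2 integral (e out))
#0 |R1  (closing 1-jn rule on J1)

2  (C1, C2 all integral)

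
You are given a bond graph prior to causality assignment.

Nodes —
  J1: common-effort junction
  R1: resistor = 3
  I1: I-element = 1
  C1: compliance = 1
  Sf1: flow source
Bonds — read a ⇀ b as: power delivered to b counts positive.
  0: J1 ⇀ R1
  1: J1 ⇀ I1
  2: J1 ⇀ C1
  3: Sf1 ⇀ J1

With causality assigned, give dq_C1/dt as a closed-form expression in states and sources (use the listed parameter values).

bond 3 stroke→Sf1  (Sf1: flow source, stroke at near end)
bond 1 stroke→I1  (I1: I, integral causality)
bond 2 stroke→J1  (C1: C, integral causality)
bond 0 stroke→R1  (J1: bond 2 brought effort, rest push out)

dq_C1/dt = F_Sf1 - p_I1 - q_C1/3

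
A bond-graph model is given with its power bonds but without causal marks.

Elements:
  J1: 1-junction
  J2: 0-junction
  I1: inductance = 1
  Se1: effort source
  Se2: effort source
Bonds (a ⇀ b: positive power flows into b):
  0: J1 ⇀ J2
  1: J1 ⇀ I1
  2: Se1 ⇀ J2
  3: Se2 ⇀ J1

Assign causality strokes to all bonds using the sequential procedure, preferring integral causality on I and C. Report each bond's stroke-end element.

b0 stroke at J1
b1 stroke at I1
b2 stroke at J2
b3 stroke at J1

b2 stroke→J2  (source Se1 imposes e)
b3 stroke→J1  (Se2: effort source, stroke at far end)
b0 stroke→J1  (common-e at J2 fixed by 2)
b1 stroke→I1  (only one flow-in slot at J1)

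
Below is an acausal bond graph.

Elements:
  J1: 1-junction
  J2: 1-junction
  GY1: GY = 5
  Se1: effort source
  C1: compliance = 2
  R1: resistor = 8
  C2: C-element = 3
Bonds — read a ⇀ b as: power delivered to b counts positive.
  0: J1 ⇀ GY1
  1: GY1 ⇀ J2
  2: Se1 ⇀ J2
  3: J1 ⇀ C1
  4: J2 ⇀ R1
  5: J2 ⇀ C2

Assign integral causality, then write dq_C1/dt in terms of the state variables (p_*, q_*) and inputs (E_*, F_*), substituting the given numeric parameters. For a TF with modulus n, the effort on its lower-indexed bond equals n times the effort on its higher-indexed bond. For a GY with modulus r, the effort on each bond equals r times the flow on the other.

dq_C1/dt = -E_Se1/5 - 4*q_C1/25 + q_C2/15

bond 2 →J2  (Se1: effort source, stroke at far end)
bond 3 →J1  (C1 integral (e out))
bond 0 →GY1  (J1: last free bond brings flow in)
bond 1 →GY1  (GY1: gyrator matches bond 0)
bond 4 →J2  (common-f at J2 fixed by 1)
bond 5 →J2  (J2 flow already set via bond 1)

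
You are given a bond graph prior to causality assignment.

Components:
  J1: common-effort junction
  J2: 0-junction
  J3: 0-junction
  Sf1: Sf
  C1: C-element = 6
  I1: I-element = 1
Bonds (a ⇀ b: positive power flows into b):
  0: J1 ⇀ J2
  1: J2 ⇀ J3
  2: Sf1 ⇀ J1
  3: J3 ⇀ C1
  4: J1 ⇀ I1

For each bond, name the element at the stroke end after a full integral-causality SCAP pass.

bond 2 →Sf1  (Sf1 fixes flow; stroke at Sf1)
bond 3 →J3  (C1: C, integral causality)
bond 1 →J2  (common-e at J3 fixed by 3)
bond 0 →J1  (J2: bond 1 brought effort, rest push out)
bond 4 →I1  (J1 effort already set via bond 0)

β0 →J1
β1 →J2
β2 →Sf1
β3 →J3
β4 →I1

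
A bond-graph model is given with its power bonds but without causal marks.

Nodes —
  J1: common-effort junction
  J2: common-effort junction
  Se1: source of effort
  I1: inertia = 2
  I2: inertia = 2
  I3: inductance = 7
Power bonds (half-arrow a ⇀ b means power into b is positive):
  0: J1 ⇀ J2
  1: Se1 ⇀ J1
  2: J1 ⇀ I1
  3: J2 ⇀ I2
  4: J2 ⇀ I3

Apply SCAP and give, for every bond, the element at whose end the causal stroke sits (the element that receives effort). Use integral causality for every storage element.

bond 1 |J1  (source Se1 imposes e)
bond 0 |J2  (J1: bond 1 brought effort, rest push out)
bond 2 |I1  (common-e at J1 fixed by 1)
bond 3 |I2  (J2: bond 0 brought effort, rest push out)
bond 4 |I3  (0-jn J2 has e-setter on 0)

β0 |J2
β1 |J1
β2 |I1
β3 |I2
β4 |I3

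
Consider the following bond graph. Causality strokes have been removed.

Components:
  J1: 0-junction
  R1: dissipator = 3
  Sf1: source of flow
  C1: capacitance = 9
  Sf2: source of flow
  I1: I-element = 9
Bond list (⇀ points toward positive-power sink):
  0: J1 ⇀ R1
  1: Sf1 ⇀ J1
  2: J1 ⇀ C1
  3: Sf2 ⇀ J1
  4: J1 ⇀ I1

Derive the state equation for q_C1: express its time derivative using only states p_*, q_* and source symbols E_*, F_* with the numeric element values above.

b1 →Sf1  (Sf1: flow source, stroke at near end)
b3 →Sf2  (source Sf2 imposes f)
b2 →J1  (C1 outputs effort q/C1)
b0 →R1  (J1: bond 2 brought effort, rest push out)
b4 →I1  (common-e at J1 fixed by 2)

dq_C1/dt = F_Sf1 + F_Sf2 - p_I1/9 - q_C1/27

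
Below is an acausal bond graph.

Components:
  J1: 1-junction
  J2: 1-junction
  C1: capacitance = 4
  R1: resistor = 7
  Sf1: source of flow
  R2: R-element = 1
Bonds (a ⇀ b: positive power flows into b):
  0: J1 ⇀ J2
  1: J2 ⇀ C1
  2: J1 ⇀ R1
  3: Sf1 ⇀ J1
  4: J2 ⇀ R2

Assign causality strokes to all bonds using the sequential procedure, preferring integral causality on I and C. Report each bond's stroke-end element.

bond 3 stroke→Sf1  (Sf1 fixes flow; stroke at Sf1)
bond 0 stroke→J1  (common-f at J1 fixed by 3)
bond 2 stroke→J1  (J1 flow already set via bond 3)
bond 1 stroke→J2  (1-jn J2 has f-setter on 0)
bond 4 stroke→J2  (common-f at J2 fixed by 0)

bond 0 |J1
bond 1 |J2
bond 2 |J1
bond 3 |Sf1
bond 4 |J2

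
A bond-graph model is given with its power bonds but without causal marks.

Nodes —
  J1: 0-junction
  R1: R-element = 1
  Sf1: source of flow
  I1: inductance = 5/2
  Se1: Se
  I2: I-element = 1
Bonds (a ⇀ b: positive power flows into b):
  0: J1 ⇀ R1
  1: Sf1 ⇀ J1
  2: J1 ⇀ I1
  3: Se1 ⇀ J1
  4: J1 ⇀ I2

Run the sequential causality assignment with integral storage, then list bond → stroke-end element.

#0 →R1
#1 →Sf1
#2 →I1
#3 →J1
#4 →I2

bond 1 →Sf1  (Sf1 fixes flow; stroke at Sf1)
bond 3 →J1  (Se1 (Se) sets effort on bond)
bond 0 →R1  (J1: bond 3 brought effort, rest push out)
bond 2 →I1  (0-jn J1 has e-setter on 3)
bond 4 →I2  (J1 effort already set via bond 3)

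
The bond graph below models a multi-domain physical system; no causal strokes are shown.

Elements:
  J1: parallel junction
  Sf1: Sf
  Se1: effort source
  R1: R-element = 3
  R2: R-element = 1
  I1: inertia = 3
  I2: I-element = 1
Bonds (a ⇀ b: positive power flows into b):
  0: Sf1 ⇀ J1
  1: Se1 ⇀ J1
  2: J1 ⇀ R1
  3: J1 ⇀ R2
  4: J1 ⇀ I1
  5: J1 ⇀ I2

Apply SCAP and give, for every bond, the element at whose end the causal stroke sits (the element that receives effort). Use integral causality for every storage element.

#0 stroke→Sf1  (Sf1: flow source, stroke at near end)
#1 stroke→J1  (Se1 (Se) sets effort on bond)
#2 stroke→R1  (J1: bond 1 brought effort, rest push out)
#3 stroke→R2  (J1: bond 1 brought effort, rest push out)
#4 stroke→I1  (J1 effort already set via bond 1)
#5 stroke→I2  (J1: bond 1 brought effort, rest push out)

#0 |Sf1
#1 |J1
#2 |R1
#3 |R2
#4 |I1
#5 |I2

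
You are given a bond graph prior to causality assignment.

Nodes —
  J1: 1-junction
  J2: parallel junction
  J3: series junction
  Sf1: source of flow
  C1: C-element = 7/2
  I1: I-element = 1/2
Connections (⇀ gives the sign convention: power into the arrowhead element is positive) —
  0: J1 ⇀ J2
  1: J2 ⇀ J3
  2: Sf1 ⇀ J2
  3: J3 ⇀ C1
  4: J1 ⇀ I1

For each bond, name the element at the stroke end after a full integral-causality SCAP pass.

b0 stroke at J1
b1 stroke at J2
b2 stroke at Sf1
b3 stroke at J3
b4 stroke at I1

bond 2 →Sf1  (Sf1: flow source, stroke at near end)
bond 3 →J3  (C1 outputs effort q/C1)
bond 1 →J2  (only one flow-in slot at J3)
bond 0 →J1  (J2: bond 1 brought effort, rest push out)
bond 4 →I1  (J1 needs exactly one f-in)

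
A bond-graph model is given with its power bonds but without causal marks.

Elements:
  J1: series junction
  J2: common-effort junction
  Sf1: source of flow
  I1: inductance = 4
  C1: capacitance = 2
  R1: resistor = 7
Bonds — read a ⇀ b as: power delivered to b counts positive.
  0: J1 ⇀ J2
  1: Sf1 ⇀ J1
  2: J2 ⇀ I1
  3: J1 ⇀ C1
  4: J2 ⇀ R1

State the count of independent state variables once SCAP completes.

2  (C1, I1 all integral)

#1 stroke at Sf1  (Sf1 (Sf) sets flow on bond)
#0 stroke at J1  (J1: bond 1 brought flow, rest push out)
#3 stroke at J1  (J1: bond 1 brought flow, rest push out)
#2 stroke at I1  (prefer integral on I1)
#4 stroke at J2  (only one effort-in slot at J2)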